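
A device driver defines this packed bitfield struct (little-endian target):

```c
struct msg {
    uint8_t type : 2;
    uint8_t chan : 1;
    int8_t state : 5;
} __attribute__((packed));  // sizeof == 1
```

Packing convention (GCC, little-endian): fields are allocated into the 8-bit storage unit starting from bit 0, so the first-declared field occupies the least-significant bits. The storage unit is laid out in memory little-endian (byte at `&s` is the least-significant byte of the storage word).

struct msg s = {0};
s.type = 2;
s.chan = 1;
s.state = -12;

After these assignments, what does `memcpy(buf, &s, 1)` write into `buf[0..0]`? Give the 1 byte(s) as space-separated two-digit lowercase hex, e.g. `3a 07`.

a6

type:2 = 2 → 0x2 << 0 → word 0x02
chan:1 = 1 → 0x1 << 2 → word 0x06
state:5 = -12 → 0x14 << 3 → word 0xa6
word = 0xa6 → little-endian bytes:
  [0]=0xa6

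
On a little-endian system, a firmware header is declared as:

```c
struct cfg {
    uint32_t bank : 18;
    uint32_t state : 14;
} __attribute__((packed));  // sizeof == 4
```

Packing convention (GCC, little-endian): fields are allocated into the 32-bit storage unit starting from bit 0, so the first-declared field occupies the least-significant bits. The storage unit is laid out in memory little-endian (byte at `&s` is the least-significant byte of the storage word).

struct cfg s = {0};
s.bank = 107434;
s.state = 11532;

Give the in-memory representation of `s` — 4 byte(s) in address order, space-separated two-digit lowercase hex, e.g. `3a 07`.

aa a3 31 b4

[0+:18] bank=107434 & 0x3ffff = 0x1a3aa; word=0x0001a3aa
[18+:14] state=11532 & 0x3fff = 0x2d0c; word=0xb431a3aa
word = 0xb431a3aa → little-endian bytes:
  [0]=0xaa  [1]=0xa3  [2]=0x31  [3]=0xb4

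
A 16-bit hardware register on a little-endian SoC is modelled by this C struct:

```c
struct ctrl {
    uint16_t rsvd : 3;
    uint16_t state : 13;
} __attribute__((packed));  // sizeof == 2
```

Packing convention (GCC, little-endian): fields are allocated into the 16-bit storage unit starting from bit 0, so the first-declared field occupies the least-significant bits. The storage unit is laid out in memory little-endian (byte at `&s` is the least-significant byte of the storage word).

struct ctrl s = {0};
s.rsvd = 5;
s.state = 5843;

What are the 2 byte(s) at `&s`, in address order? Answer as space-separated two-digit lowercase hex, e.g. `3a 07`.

rsvd:3 = 5 → 0x5 << 0 → word 0x0005
state:13 = 5843 → 0x16d3 << 3 → word 0xb69d
word = 0xb69d → little-endian bytes:
  [0]=0x9d  [1]=0xb6

9d b6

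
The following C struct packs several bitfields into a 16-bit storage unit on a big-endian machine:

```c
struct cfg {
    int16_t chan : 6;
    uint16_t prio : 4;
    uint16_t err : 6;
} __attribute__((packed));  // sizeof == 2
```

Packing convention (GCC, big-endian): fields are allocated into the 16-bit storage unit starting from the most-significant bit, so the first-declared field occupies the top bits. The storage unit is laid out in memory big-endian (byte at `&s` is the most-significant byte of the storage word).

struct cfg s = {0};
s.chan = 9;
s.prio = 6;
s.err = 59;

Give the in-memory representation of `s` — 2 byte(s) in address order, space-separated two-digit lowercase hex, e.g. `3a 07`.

25 bb

chan (6b) val=9 bits=0x9 at bit 10: 0x2400
prio (4b) val=6 bits=0x6 at bit 6: 0x2580
err (6b) val=59 bits=0x3b at bit 0: 0x25bb
word = 0x25bb → big-endian bytes:
  [0]=0x25  [1]=0xbb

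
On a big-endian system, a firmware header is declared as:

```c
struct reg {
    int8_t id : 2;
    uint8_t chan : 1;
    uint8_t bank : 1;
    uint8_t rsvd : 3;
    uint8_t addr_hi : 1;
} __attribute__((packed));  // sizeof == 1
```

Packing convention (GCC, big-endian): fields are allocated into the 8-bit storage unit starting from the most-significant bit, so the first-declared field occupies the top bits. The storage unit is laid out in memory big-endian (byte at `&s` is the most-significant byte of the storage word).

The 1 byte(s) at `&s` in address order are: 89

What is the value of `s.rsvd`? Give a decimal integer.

[0]=0x89 (big-endian) → word 0x89
id [6+:2] = (word>>6) & 0x3 = 2
chan [5+:1] = (word>>5) & 0x1 = 0
bank [4+:1] = (word>>4) & 0x1 = 0
rsvd [1+:3] = (word>>1) & 0x7 = 4  ←
addr_hi [0+:1] = (word>>0) & 0x1 = 1

4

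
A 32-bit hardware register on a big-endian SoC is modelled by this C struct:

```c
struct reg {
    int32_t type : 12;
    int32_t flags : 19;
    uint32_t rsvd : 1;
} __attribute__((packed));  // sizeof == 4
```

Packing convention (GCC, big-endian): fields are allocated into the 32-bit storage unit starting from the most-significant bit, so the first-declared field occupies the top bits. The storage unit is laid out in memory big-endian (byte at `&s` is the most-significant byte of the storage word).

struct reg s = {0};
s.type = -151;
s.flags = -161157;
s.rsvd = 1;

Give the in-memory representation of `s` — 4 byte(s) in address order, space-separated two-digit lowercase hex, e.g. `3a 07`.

type (12b) val=-151 bits=0xf69 at bit 20: 0xf6900000
flags (19b) val=-161157 bits=0x58a7b at bit 1: 0xf69b14f6
rsvd (1b) val=1 bits=0x1 at bit 0: 0xf69b14f7
word = 0xf69b14f7 → big-endian bytes:
  [0]=0xf6  [1]=0x9b  [2]=0x14  [3]=0xf7

f6 9b 14 f7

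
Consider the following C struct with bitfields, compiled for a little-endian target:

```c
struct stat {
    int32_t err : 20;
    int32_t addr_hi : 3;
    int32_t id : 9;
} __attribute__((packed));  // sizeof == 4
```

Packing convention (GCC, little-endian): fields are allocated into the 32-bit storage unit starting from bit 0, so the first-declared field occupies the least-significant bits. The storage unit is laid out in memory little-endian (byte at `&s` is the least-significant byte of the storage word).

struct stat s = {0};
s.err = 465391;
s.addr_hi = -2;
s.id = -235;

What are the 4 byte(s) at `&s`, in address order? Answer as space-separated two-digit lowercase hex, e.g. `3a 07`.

err (20b) val=465391 bits=0x719ef at bit 0: 0x000719ef
addr_hi (3b) val=-2 bits=0x6 at bit 20: 0x006719ef
id (9b) val=-235 bits=0x115 at bit 23: 0x8ae719ef
word = 0x8ae719ef → little-endian bytes:
  [0]=0xef  [1]=0x19  [2]=0xe7  [3]=0x8a

ef 19 e7 8a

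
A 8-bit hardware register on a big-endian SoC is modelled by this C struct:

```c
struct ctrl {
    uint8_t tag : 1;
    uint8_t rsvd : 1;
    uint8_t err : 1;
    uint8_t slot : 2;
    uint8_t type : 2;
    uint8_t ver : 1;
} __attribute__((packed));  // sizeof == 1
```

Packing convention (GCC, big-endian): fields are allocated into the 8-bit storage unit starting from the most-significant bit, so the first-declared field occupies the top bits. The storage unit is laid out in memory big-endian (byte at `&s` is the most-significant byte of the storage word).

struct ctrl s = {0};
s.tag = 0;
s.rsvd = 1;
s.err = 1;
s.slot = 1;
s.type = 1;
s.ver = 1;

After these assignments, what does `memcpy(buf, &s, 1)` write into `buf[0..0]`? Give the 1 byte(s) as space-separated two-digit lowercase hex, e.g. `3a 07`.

tag:1 = 0 → 0x0 << 7 → word 0x00
rsvd:1 = 1 → 0x1 << 6 → word 0x40
err:1 = 1 → 0x1 << 5 → word 0x60
slot:2 = 1 → 0x1 << 3 → word 0x68
type:2 = 1 → 0x1 << 1 → word 0x6a
ver:1 = 1 → 0x1 << 0 → word 0x6b
word = 0x6b → big-endian bytes:
  [0]=0x6b

6b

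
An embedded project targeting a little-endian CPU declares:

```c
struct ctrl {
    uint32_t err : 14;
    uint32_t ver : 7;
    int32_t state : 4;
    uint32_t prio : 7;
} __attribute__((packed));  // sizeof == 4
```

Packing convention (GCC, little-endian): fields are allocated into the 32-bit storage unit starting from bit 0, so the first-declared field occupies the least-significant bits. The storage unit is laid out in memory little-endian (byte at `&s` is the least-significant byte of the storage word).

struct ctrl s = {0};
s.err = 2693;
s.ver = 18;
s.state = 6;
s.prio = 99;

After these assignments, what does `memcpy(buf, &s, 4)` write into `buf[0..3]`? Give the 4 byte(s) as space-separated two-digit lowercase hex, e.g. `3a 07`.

85 8a c4 c6

err:14 = 2693 → 0xa85 << 0 → word 0x00000a85
ver:7 = 18 → 0x12 << 14 → word 0x00048a85
state:4 = 6 → 0x6 << 21 → word 0x00c48a85
prio:7 = 99 → 0x63 << 25 → word 0xc6c48a85
word = 0xc6c48a85 → little-endian bytes:
  [0]=0x85  [1]=0x8a  [2]=0xc4  [3]=0xc6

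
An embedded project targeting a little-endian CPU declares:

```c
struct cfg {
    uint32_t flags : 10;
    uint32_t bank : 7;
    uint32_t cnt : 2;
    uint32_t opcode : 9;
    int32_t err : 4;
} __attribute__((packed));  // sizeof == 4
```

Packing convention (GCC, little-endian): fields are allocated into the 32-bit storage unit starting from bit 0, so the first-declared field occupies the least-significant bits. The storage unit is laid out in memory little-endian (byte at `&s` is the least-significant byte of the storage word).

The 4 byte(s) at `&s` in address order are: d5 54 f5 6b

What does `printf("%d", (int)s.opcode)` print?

382

[0]=0xd5 [1]=0x54 [2]=0xf5 [3]=0x6b (little-endian) → word 0x6bf554d5
flags [0+:10] = (word>>0) & 0x3ff = 213
bank [10+:7] = (word>>10) & 0x7f = 85
cnt [17+:2] = (word>>17) & 0x3 = 2
opcode [19+:9] = (word>>19) & 0x1ff = 382  ←
err [28+:4] = (word>>28) & 0xf = 6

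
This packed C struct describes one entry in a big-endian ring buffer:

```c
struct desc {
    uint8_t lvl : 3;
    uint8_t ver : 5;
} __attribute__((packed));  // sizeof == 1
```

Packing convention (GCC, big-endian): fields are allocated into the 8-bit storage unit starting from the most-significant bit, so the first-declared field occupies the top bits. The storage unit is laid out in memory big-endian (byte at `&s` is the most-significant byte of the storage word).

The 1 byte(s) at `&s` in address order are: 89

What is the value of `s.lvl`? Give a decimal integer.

4

[0]=0x89 (big-endian) → word 0x89
lvl:3 @ bit 5 → (0x89>>5)&0x7 = 0x4  ←
ver:5 @ bit 0 → (0x89>>0)&0x1f = 0x9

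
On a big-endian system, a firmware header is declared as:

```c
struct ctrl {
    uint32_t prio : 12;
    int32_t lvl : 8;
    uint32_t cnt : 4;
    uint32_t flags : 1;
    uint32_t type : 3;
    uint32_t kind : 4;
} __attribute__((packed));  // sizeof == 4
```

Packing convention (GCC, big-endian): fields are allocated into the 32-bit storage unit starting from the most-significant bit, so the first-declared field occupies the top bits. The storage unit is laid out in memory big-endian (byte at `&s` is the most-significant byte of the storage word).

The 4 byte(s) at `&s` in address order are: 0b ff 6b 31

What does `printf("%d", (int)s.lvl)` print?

-10

[0]=0x0b [1]=0xff [2]=0x6b [3]=0x31 (big-endian) → word 0x0bff6b31
prio:12 @ bit 20 → (0x0bff6b31>>20)&0xfff = 0xbf
lvl:8 @ bit 12 → (0x0bff6b31>>12)&0xff = 0xf6  ←
cnt:4 @ bit 8 → (0x0bff6b31>>8)&0xf = 0xb
flags:1 @ bit 7 → (0x0bff6b31>>7)&0x1 = 0x0
type:3 @ bit 4 → (0x0bff6b31>>4)&0x7 = 0x3
kind:4 @ bit 0 → (0x0bff6b31>>0)&0xf = 0x1
lvl signed 8b, MSB=1: 246 - 256 = -10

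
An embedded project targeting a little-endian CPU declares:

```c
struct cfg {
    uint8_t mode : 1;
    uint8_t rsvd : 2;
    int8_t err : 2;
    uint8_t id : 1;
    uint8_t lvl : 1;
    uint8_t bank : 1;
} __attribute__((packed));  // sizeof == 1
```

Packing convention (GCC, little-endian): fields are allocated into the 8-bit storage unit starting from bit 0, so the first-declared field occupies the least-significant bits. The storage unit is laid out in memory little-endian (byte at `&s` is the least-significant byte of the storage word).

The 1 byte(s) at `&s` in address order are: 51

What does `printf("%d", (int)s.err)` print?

[0]=0x51 (little-endian) → word 0x51
mode:1 @ bit 0 → (0x51>>0)&0x1 = 0x1
rsvd:2 @ bit 1 → (0x51>>1)&0x3 = 0x0
err:2 @ bit 3 → (0x51>>3)&0x3 = 0x2  ←
id:1 @ bit 5 → (0x51>>5)&0x1 = 0x0
lvl:1 @ bit 6 → (0x51>>6)&0x1 = 0x1
bank:1 @ bit 7 → (0x51>>7)&0x1 = 0x0
err signed 2b, MSB=1: 2 - 4 = -2

-2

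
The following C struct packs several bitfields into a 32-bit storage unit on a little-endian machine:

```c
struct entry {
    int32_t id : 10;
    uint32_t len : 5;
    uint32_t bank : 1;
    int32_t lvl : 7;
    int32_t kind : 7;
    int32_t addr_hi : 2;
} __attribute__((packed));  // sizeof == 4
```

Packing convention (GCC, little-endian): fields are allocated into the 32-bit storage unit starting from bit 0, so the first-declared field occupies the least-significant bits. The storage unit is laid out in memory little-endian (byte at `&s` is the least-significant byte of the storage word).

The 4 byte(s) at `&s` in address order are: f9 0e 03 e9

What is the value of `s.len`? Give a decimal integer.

3

[0]=0xf9 [1]=0x0e [2]=0x03 [3]=0xe9 (little-endian) → word 0xe9030ef9
id:10 @ bit 0 → (0xe9030ef9>>0)&0x3ff = 0x2f9
len:5 @ bit 10 → (0xe9030ef9>>10)&0x1f = 0x3  ←
bank:1 @ bit 15 → (0xe9030ef9>>15)&0x1 = 0x0
lvl:7 @ bit 16 → (0xe9030ef9>>16)&0x7f = 0x3
kind:7 @ bit 23 → (0xe9030ef9>>23)&0x7f = 0x52
addr_hi:2 @ bit 30 → (0xe9030ef9>>30)&0x3 = 0x3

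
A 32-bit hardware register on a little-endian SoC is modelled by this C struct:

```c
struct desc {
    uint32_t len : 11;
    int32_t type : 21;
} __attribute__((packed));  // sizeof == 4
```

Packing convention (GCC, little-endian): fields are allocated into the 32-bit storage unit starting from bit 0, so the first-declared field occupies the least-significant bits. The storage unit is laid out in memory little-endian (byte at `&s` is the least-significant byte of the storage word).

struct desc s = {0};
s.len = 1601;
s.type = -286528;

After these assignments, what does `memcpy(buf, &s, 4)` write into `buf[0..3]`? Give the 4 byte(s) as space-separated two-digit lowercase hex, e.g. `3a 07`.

41 06 06 dd

[0+:11] len=1601 & 0x7ff = 0x641; word=0x00000641
[11+:21] type=-286528 & 0x1fffff = 0x1ba0c0; word=0xdd060641
word = 0xdd060641 → little-endian bytes:
  [0]=0x41  [1]=0x06  [2]=0x06  [3]=0xdd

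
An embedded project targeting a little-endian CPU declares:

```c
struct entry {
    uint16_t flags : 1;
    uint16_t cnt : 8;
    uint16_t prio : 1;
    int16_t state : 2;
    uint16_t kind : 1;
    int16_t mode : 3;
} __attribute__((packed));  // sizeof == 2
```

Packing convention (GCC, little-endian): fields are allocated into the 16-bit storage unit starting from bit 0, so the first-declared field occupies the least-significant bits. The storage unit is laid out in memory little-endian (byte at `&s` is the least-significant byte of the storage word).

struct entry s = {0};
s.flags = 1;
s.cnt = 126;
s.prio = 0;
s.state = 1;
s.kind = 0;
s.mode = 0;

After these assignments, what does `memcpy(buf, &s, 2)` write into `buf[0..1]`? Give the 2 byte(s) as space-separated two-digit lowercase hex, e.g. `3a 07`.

[0+:1] flags=1 & 0x1 = 0x1; word=0x0001
[1+:8] cnt=126 & 0xff = 0x7e; word=0x00fd
[9+:1] prio=0 & 0x1 = 0x0; word=0x00fd
[10+:2] state=1 & 0x3 = 0x1; word=0x04fd
[12+:1] kind=0 & 0x1 = 0x0; word=0x04fd
[13+:3] mode=0 & 0x7 = 0x0; word=0x04fd
word = 0x04fd → little-endian bytes:
  [0]=0xfd  [1]=0x04

fd 04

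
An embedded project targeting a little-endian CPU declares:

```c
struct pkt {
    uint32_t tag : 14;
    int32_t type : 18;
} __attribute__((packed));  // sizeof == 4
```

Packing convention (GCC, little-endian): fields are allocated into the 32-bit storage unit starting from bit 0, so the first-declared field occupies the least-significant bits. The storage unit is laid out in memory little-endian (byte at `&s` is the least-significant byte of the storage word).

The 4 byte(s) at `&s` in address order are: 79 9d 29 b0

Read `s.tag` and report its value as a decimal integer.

[0]=0x79 [1]=0x9d [2]=0x29 [3]=0xb0 (little-endian) → word 0xb0299d79
tag:14 @ bit 0 → (0xb0299d79>>0)&0x3fff = 0x1d79  ←
type:18 @ bit 14 → (0xb0299d79>>14)&0x3ffff = 0x2c0a6

7545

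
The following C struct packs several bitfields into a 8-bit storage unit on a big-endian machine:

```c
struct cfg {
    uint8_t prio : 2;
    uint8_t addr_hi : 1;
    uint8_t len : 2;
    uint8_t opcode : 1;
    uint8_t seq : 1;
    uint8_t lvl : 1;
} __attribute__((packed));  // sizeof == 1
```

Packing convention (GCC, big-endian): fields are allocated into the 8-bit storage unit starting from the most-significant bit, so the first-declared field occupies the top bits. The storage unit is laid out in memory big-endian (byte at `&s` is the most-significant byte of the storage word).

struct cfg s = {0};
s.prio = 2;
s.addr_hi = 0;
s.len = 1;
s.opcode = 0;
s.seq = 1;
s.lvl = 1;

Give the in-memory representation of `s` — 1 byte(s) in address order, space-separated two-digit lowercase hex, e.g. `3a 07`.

8b

prio (2b) val=2 bits=0x2 at bit 6: 0x80
addr_hi (1b) val=0 bits=0x0 at bit 5: 0x80
len (2b) val=1 bits=0x1 at bit 3: 0x88
opcode (1b) val=0 bits=0x0 at bit 2: 0x88
seq (1b) val=1 bits=0x1 at bit 1: 0x8a
lvl (1b) val=1 bits=0x1 at bit 0: 0x8b
word = 0x8b → big-endian bytes:
  [0]=0x8b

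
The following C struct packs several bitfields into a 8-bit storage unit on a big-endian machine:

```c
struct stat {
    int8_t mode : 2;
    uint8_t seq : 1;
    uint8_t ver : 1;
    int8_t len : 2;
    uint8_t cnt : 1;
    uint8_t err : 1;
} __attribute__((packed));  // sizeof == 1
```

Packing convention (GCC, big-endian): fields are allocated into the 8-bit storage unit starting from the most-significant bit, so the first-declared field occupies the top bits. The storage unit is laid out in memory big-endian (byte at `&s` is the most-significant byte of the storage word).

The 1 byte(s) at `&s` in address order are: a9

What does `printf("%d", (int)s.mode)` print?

-2

[0]=0xa9 (big-endian) → word 0xa9
mode:2 @ bit 6 → (0xa9>>6)&0x3 = 0x2  ←
seq:1 @ bit 5 → (0xa9>>5)&0x1 = 0x1
ver:1 @ bit 4 → (0xa9>>4)&0x1 = 0x0
len:2 @ bit 2 → (0xa9>>2)&0x3 = 0x2
cnt:1 @ bit 1 → (0xa9>>1)&0x1 = 0x0
err:1 @ bit 0 → (0xa9>>0)&0x1 = 0x1
mode signed 2b, MSB=1: 2 - 4 = -2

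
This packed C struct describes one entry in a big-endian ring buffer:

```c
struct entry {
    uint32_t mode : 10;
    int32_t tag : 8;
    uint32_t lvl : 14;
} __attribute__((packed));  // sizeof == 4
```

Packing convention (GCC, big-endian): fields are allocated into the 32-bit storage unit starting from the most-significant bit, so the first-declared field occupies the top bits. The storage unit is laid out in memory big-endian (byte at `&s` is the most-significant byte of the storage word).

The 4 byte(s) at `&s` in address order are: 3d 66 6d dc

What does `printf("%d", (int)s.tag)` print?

[0]=0x3d [1]=0x66 [2]=0x6d [3]=0xdc (big-endian) → word 0x3d666ddc
mode [22+:10] = (word>>22) & 0x3ff = 245
tag [14+:8] = (word>>14) & 0xff = 153  ←
lvl [0+:14] = (word>>0) & 0x3fff = 11740
tag signed 8b, MSB=1: 153 - 256 = -103

-103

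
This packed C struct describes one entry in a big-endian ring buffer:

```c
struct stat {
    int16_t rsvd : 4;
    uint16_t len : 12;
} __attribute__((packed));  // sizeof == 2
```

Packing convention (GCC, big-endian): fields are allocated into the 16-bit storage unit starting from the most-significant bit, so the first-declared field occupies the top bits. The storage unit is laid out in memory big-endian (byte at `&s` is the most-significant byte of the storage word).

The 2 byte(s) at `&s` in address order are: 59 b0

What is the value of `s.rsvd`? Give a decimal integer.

[0]=0x59 [1]=0xb0 (big-endian) → word 0x59b0
rsvd:4 @ bit 12 → (0x59b0>>12)&0xf = 0x5  ←
len:12 @ bit 0 → (0x59b0>>0)&0xfff = 0x9b0
rsvd signed 4b, MSB=0: value = 5

5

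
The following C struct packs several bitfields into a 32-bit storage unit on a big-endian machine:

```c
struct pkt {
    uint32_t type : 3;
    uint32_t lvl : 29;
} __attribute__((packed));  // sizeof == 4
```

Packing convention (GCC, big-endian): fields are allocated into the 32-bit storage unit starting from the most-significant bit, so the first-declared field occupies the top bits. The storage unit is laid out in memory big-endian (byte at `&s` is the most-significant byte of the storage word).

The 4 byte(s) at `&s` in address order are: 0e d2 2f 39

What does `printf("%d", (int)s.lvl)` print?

248655673

[0]=0x0e [1]=0xd2 [2]=0x2f [3]=0x39 (big-endian) → word 0x0ed22f39
type [29+:3] = (word>>29) & 0x7 = 0
lvl [0+:29] = (word>>0) & 0x1fffffff = 248655673  ←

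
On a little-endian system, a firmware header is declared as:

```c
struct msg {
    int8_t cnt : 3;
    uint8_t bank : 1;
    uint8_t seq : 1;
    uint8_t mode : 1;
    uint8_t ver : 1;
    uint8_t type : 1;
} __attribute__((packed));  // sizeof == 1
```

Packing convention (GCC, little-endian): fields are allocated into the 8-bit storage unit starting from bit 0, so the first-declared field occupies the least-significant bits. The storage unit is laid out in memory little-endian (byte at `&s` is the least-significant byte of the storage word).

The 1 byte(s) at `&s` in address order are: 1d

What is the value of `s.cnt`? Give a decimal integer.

-3

[0]=0x1d (little-endian) → word 0x1d
cnt:3 @ bit 0 → (0x1d>>0)&0x7 = 0x5  ←
bank:1 @ bit 3 → (0x1d>>3)&0x1 = 0x1
seq:1 @ bit 4 → (0x1d>>4)&0x1 = 0x1
mode:1 @ bit 5 → (0x1d>>5)&0x1 = 0x0
ver:1 @ bit 6 → (0x1d>>6)&0x1 = 0x0
type:1 @ bit 7 → (0x1d>>7)&0x1 = 0x0
cnt signed 3b, MSB=1: 5 - 8 = -3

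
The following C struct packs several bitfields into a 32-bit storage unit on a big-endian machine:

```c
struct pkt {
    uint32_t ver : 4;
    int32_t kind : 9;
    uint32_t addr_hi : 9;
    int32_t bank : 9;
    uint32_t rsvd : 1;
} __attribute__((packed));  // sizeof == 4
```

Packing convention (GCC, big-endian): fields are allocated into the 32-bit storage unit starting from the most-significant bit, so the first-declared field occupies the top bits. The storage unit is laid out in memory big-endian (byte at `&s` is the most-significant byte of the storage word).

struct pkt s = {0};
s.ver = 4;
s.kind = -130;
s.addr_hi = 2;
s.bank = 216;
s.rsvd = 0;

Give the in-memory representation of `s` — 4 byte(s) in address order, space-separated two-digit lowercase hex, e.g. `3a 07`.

ver:4 = 4 → 0x4 << 28 → word 0x40000000
kind:9 = -130 → 0x17e << 19 → word 0x4bf00000
addr_hi:9 = 2 → 0x2 << 10 → word 0x4bf00800
bank:9 = 216 → 0xd8 << 1 → word 0x4bf009b0
rsvd:1 = 0 → 0x0 << 0 → word 0x4bf009b0
word = 0x4bf009b0 → big-endian bytes:
  [0]=0x4b  [1]=0xf0  [2]=0x09  [3]=0xb0

4b f0 09 b0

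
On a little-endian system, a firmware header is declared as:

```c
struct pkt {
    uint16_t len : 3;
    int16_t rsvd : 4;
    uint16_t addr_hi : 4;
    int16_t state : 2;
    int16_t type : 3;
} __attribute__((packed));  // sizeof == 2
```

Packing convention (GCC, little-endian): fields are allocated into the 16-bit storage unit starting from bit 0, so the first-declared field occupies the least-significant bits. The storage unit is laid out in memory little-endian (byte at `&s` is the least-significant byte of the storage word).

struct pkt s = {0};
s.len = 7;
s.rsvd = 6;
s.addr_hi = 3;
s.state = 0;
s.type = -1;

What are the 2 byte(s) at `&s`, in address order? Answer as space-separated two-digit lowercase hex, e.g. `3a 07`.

b7 e1

len:3 = 7 → 0x7 << 0 → word 0x0007
rsvd:4 = 6 → 0x6 << 3 → word 0x0037
addr_hi:4 = 3 → 0x3 << 7 → word 0x01b7
state:2 = 0 → 0x0 << 11 → word 0x01b7
type:3 = -1 → 0x7 << 13 → word 0xe1b7
word = 0xe1b7 → little-endian bytes:
  [0]=0xb7  [1]=0xe1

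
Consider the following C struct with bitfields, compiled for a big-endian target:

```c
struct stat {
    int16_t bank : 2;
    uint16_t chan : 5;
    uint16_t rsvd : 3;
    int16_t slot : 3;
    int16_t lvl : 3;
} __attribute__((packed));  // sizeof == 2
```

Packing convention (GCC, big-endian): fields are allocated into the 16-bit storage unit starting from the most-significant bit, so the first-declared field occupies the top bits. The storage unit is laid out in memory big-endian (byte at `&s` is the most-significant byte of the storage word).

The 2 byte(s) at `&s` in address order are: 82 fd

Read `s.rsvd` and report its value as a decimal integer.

3

[0]=0x82 [1]=0xfd (big-endian) → word 0x82fd
bank [14+:2] = (word>>14) & 0x3 = 2
chan [9+:5] = (word>>9) & 0x1f = 1
rsvd [6+:3] = (word>>6) & 0x7 = 3  ←
slot [3+:3] = (word>>3) & 0x7 = 7
lvl [0+:3] = (word>>0) & 0x7 = 5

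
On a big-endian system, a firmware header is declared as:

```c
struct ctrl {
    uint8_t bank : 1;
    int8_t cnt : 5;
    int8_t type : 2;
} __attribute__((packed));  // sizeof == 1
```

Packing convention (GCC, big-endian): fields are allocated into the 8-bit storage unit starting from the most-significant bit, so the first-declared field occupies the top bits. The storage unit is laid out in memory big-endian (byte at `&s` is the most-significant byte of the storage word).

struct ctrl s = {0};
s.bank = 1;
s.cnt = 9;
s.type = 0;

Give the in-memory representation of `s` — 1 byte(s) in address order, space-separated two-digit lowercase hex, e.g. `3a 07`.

a4

[7+:1] bank=1 & 0x1 = 0x1; word=0x80
[2+:5] cnt=9 & 0x1f = 0x9; word=0xa4
[0+:2] type=0 & 0x3 = 0x0; word=0xa4
word = 0xa4 → big-endian bytes:
  [0]=0xa4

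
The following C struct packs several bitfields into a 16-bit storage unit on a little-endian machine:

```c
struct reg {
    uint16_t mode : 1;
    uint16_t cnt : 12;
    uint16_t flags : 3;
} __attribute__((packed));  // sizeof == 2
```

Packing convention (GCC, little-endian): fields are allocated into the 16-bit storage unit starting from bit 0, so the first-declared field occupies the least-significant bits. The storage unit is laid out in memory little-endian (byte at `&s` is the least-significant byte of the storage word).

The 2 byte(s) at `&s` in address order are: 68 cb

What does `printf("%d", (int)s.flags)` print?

[0]=0x68 [1]=0xcb (little-endian) → word 0xcb68
mode:1 @ bit 0 → (0xcb68>>0)&0x1 = 0x0
cnt:12 @ bit 1 → (0xcb68>>1)&0xfff = 0x5b4
flags:3 @ bit 13 → (0xcb68>>13)&0x7 = 0x6  ←

6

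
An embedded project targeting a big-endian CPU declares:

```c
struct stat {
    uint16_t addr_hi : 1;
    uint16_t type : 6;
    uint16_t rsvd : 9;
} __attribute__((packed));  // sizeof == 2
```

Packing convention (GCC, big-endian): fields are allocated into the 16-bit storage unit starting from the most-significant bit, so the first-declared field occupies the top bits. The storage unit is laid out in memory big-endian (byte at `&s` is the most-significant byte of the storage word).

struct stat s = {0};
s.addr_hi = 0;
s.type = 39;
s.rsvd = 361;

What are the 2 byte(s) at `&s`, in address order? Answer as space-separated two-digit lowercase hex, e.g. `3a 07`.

4f 69

addr_hi:1 = 0 → 0x0 << 15 → word 0x0000
type:6 = 39 → 0x27 << 9 → word 0x4e00
rsvd:9 = 361 → 0x169 << 0 → word 0x4f69
word = 0x4f69 → big-endian bytes:
  [0]=0x4f  [1]=0x69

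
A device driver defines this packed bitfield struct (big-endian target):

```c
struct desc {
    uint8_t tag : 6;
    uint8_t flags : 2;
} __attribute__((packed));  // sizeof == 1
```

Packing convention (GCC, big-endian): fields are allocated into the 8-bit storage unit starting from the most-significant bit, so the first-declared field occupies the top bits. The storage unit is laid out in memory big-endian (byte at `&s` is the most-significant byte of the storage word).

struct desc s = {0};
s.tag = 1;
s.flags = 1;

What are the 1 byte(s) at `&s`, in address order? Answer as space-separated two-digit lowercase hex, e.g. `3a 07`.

tag:6 = 1 → 0x1 << 2 → word 0x04
flags:2 = 1 → 0x1 << 0 → word 0x05
word = 0x05 → big-endian bytes:
  [0]=0x05

05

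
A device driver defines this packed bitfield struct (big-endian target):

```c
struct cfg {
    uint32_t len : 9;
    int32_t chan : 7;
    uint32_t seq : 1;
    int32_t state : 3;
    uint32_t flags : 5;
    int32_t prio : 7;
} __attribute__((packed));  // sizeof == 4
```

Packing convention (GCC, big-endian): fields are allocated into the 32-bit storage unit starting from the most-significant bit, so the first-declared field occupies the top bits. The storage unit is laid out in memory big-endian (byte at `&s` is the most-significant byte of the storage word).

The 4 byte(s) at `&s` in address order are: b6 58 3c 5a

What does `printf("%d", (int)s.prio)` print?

[0]=0xb6 [1]=0x58 [2]=0x3c [3]=0x5a (big-endian) → word 0xb6583c5a
len [23+:9] = (word>>23) & 0x1ff = 364
chan [16+:7] = (word>>16) & 0x7f = 88
seq [15+:1] = (word>>15) & 0x1 = 0
state [12+:3] = (word>>12) & 0x7 = 3
flags [7+:5] = (word>>7) & 0x1f = 24
prio [0+:7] = (word>>0) & 0x7f = 90  ←
prio signed 7b, MSB=1: 90 - 128 = -38

-38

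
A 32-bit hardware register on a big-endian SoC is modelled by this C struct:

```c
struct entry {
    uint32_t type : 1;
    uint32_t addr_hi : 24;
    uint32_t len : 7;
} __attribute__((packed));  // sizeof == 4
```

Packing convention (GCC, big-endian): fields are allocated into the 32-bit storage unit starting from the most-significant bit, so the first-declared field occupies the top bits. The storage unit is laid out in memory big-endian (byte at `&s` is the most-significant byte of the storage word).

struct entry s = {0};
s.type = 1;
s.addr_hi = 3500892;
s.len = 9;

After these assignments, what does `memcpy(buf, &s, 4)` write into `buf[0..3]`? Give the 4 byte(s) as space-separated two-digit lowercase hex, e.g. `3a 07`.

[31+:1] type=1 & 0x1 = 0x1; word=0x80000000
[7+:24] addr_hi=3500892 & 0xffffff = 0x356b5c; word=0x9ab5ae00
[0+:7] len=9 & 0x7f = 0x9; word=0x9ab5ae09
word = 0x9ab5ae09 → big-endian bytes:
  [0]=0x9a  [1]=0xb5  [2]=0xae  [3]=0x09

9a b5 ae 09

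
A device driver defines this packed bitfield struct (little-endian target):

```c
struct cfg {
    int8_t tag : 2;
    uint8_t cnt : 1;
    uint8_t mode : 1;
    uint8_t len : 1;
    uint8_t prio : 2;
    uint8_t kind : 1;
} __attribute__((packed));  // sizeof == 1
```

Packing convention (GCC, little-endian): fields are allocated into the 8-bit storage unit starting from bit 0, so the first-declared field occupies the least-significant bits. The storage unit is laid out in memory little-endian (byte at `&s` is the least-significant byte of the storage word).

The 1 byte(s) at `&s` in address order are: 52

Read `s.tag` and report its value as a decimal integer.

-2

[0]=0x52 (little-endian) → word 0x52
tag [0+:2] = (word>>0) & 0x3 = 2  ←
cnt [2+:1] = (word>>2) & 0x1 = 0
mode [3+:1] = (word>>3) & 0x1 = 0
len [4+:1] = (word>>4) & 0x1 = 1
prio [5+:2] = (word>>5) & 0x3 = 2
kind [7+:1] = (word>>7) & 0x1 = 0
tag signed 2b, MSB=1: 2 - 4 = -2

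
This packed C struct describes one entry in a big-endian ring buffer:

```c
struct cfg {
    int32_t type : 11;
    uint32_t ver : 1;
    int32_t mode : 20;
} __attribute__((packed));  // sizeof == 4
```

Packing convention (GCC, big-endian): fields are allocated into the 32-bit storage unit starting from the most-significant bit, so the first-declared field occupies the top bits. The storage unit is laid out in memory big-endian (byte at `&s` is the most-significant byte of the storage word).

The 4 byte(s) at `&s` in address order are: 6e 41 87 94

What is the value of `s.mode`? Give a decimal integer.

[0]=0x6e [1]=0x41 [2]=0x87 [3]=0x94 (big-endian) → word 0x6e418794
type [21+:11] = (word>>21) & 0x7ff = 882
ver [20+:1] = (word>>20) & 0x1 = 0
mode [0+:20] = (word>>0) & 0xfffff = 100244  ←
mode signed 20b, MSB=0: value = 100244

100244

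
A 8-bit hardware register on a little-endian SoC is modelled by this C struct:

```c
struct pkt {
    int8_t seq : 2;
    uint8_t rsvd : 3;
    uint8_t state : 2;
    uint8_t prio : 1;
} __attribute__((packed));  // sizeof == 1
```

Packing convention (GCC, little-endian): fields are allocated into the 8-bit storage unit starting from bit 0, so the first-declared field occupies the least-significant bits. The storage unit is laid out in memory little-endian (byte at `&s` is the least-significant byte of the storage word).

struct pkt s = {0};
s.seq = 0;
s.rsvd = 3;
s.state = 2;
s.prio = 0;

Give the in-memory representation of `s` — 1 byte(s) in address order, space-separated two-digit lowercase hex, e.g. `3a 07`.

4c

seq:2 = 0 → 0x0 << 0 → word 0x00
rsvd:3 = 3 → 0x3 << 2 → word 0x0c
state:2 = 2 → 0x2 << 5 → word 0x4c
prio:1 = 0 → 0x0 << 7 → word 0x4c
word = 0x4c → little-endian bytes:
  [0]=0x4c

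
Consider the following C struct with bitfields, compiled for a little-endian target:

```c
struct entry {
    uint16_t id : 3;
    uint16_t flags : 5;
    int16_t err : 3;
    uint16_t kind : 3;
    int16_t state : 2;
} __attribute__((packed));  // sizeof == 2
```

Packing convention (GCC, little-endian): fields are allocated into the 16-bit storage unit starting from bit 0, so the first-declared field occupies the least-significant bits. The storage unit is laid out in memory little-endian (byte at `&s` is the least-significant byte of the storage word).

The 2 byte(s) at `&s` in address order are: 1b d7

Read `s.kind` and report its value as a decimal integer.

2

[0]=0x1b [1]=0xd7 (little-endian) → word 0xd71b
id:3 @ bit 0 → (0xd71b>>0)&0x7 = 0x3
flags:5 @ bit 3 → (0xd71b>>3)&0x1f = 0x3
err:3 @ bit 8 → (0xd71b>>8)&0x7 = 0x7
kind:3 @ bit 11 → (0xd71b>>11)&0x7 = 0x2  ←
state:2 @ bit 14 → (0xd71b>>14)&0x3 = 0x3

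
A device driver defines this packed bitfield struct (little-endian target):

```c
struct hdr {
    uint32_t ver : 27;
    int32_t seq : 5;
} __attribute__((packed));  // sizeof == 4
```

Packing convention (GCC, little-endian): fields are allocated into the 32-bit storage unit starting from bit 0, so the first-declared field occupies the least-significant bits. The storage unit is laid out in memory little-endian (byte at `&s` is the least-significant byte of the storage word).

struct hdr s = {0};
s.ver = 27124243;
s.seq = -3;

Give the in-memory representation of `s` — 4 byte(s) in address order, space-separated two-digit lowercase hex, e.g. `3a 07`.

ver:27 = 27124243 → 0x19de213 << 0 → word 0x019de213
seq:5 = -3 → 0x1d << 27 → word 0xe99de213
word = 0xe99de213 → little-endian bytes:
  [0]=0x13  [1]=0xe2  [2]=0x9d  [3]=0xe9

13 e2 9d e9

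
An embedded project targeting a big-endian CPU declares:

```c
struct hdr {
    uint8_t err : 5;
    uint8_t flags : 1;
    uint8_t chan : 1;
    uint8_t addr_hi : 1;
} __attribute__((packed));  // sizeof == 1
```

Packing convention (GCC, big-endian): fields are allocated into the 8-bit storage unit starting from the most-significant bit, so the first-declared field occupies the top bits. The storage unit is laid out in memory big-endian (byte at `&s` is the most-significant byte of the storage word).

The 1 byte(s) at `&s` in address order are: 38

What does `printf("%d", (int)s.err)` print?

7

[0]=0x38 (big-endian) → word 0x38
err [3+:5] = (word>>3) & 0x1f = 7  ←
flags [2+:1] = (word>>2) & 0x1 = 0
chan [1+:1] = (word>>1) & 0x1 = 0
addr_hi [0+:1] = (word>>0) & 0x1 = 0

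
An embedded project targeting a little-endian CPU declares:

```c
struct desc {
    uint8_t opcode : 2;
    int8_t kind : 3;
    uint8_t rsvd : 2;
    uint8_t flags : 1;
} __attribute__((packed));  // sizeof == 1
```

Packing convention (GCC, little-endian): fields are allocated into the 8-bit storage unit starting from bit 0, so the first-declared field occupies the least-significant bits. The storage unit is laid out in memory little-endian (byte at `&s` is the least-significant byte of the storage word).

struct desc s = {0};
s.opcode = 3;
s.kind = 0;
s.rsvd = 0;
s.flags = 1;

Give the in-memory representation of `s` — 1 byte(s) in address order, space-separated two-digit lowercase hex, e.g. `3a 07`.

83

[0+:2] opcode=3 & 0x3 = 0x3; word=0x03
[2+:3] kind=0 & 0x7 = 0x0; word=0x03
[5+:2] rsvd=0 & 0x3 = 0x0; word=0x03
[7+:1] flags=1 & 0x1 = 0x1; word=0x83
word = 0x83 → little-endian bytes:
  [0]=0x83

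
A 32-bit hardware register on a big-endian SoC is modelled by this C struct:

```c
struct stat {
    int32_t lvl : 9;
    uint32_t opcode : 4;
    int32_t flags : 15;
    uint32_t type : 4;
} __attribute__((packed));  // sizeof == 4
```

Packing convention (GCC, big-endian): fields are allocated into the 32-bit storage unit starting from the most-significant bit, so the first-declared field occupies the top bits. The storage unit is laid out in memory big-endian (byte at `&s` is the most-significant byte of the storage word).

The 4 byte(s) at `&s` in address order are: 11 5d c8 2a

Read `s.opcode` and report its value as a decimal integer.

[0]=0x11 [1]=0x5d [2]=0xc8 [3]=0x2a (big-endian) → word 0x115dc82a
lvl [23+:9] = (word>>23) & 0x1ff = 34
opcode [19+:4] = (word>>19) & 0xf = 11  ←
flags [4+:15] = (word>>4) & 0x7fff = 23682
type [0+:4] = (word>>0) & 0xf = 10

11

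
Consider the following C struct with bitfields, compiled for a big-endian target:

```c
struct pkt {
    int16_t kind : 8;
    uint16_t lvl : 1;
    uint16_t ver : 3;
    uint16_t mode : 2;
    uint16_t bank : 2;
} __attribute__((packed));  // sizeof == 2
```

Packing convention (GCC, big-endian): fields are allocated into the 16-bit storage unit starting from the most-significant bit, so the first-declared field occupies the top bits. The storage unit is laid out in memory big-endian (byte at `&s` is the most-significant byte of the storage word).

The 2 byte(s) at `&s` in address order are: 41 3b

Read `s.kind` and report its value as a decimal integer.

[0]=0x41 [1]=0x3b (big-endian) → word 0x413b
kind:8 @ bit 8 → (0x413b>>8)&0xff = 0x41  ←
lvl:1 @ bit 7 → (0x413b>>7)&0x1 = 0x0
ver:3 @ bit 4 → (0x413b>>4)&0x7 = 0x3
mode:2 @ bit 2 → (0x413b>>2)&0x3 = 0x2
bank:2 @ bit 0 → (0x413b>>0)&0x3 = 0x3
kind signed 8b, MSB=0: value = 65

65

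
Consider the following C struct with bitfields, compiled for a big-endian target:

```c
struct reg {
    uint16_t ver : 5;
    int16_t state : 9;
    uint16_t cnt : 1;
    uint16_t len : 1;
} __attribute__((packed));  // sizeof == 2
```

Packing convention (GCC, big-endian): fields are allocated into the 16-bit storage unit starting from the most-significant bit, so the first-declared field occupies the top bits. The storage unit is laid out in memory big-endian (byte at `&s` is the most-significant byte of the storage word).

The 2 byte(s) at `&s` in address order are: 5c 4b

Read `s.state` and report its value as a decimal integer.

[0]=0x5c [1]=0x4b (big-endian) → word 0x5c4b
ver:5 @ bit 11 → (0x5c4b>>11)&0x1f = 0xb
state:9 @ bit 2 → (0x5c4b>>2)&0x1ff = 0x112  ←
cnt:1 @ bit 1 → (0x5c4b>>1)&0x1 = 0x1
len:1 @ bit 0 → (0x5c4b>>0)&0x1 = 0x1
state signed 9b, MSB=1: 274 - 512 = -238

-238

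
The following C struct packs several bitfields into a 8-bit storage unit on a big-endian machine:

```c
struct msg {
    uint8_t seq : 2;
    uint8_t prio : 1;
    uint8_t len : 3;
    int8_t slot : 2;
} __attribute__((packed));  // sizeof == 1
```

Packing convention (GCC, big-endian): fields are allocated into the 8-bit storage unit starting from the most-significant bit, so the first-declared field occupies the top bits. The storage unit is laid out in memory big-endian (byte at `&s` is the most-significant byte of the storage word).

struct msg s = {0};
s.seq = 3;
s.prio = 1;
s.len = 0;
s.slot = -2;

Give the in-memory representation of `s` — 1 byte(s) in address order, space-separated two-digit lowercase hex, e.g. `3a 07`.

e2

seq (2b) val=3 bits=0x3 at bit 6: 0xc0
prio (1b) val=1 bits=0x1 at bit 5: 0xe0
len (3b) val=0 bits=0x0 at bit 2: 0xe0
slot (2b) val=-2 bits=0x2 at bit 0: 0xe2
word = 0xe2 → big-endian bytes:
  [0]=0xe2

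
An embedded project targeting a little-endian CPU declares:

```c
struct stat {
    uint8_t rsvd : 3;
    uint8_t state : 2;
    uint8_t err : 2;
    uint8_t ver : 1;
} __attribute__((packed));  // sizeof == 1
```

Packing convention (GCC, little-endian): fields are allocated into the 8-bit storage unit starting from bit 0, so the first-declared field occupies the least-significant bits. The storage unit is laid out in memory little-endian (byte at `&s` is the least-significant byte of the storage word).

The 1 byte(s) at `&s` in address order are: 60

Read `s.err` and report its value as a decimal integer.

[0]=0x60 (little-endian) → word 0x60
rsvd [0+:3] = (word>>0) & 0x7 = 0
state [3+:2] = (word>>3) & 0x3 = 0
err [5+:2] = (word>>5) & 0x3 = 3  ←
ver [7+:1] = (word>>7) & 0x1 = 0

3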